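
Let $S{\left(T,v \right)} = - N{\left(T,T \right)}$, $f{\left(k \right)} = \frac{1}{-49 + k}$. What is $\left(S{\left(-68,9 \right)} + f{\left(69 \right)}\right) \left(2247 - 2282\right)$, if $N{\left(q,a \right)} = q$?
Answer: $- \frac{9527}{4} \approx -2381.8$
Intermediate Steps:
$S{\left(T,v \right)} = - T$
$\left(S{\left(-68,9 \right)} + f{\left(69 \right)}\right) \left(2247 - 2282\right) = \left(\left(-1\right) \left(-68\right) + \frac{1}{-49 + 69}\right) \left(2247 - 2282\right) = \left(68 + \frac{1}{20}\right) \left(-35\right) = \frac{1361}{20} \left(-35\right) = - \frac{9527}{4}$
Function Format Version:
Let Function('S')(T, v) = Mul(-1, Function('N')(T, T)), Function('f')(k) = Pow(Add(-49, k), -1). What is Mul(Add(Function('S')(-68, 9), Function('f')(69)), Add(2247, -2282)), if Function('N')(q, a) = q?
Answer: Rational(-9527, 4) ≈ -2381.8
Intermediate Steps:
Function('S')(T, v) = Mul(-1, T)
Mul(Add(Function('S')(-68, 9), Function('f')(69)), Add(2247, -2282)) = Mul(Add(Mul(-1, -68), Pow(Add(-49, 69), -1)), Add(2247, -2282)) = Mul(Add(68, Pow(20, -1)), -35) = Mul(Add(68, Rational(1, 20)), -35) = Mul(Rational(1361, 20), -35) = Rational(-9527, 4)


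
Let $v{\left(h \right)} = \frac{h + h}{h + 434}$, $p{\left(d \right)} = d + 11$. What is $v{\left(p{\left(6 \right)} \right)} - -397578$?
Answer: $\frac{179307712}{451} \approx 3.9758 \cdot 10^{5}$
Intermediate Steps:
$p{\left(d \right)} = 11 + d$
$v{\left(h \right)} = \frac{2 h}{434 + h}$
$v{\left(p{\left(6 \right)} \right)} - -397578 = \frac{2 \left(11 + 6\right)}{434 + \left(11 + 6\right)} - -397578 = 2 \cdot 17 \frac{1}{434 + 17} + 397578 = 2 \cdot 17 \cdot \frac{1}{451} + 397578 = \frac{34}{451} + 397578 = \frac{179307712}{451}$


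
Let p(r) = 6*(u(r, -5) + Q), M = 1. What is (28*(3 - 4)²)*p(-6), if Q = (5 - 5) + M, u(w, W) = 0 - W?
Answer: 1008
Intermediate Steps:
u(w, W) = -W
Q = 1 (Q = (5 - 5) + 1 = 0 + 1 = 1)
p(r) = 36 (p(r) = 6*(-1*(-5) + 1) = 6*(5 + 1) = 6*6 = 36)
(28*(3 - 4)²)*p(-6) = (28*(3 - 4)²)*36 = (28*(-1)²)*36 = (28*1)*36 = 28*36 = 1008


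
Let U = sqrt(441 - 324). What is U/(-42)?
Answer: -sqrt(13)/14 ≈ -0.25754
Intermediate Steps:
U = 3*sqrt(13) (U = sqrt(117) = 3*sqrt(13) ≈ 10.817)
U/(-42) = (3*sqrt(13))/(-42) = (3*sqrt(13))*(-1/42) = -sqrt(13)/14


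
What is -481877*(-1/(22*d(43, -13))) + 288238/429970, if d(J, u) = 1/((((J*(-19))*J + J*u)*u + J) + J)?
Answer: 70490464887909/6935 ≈ 1.0164e+10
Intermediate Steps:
d(J, u) = 1/(2*J + u*(-19*J**2 + J*u)) (d(J, u) = 1/((((-19*J)*J + J*u)*u + J) + J) = 1/(((-19*J**2 + J*u)*u + J) + J) = 1/((u*(-19*J**2 + J*u) + J) + J) = 1/((J + u*(-19*J**2 + J*u)) + J) = 1/(2*J + u*(-19*J**2 + J*u)))
-481877*(-1/(22*d(43, -13))) + 288238/429970 = -481877/((-22/(43*(2 + (-13)**2 - 19*43*(-13))))) + 288238/429970 = -481877/((-22/(43*(2 + 169 + 10621)))) + 288238*(1/429970) = -481877/((-22/(43*10792))) + 4649/6935 = -481877/((-22*1/464056)) + 4649/6935 = -481877/(-11/232028) + 4649/6935 = -481877*(-232028/11) + 4649/6935 = 10164450596 + 4649/6935 = 70490464887909/6935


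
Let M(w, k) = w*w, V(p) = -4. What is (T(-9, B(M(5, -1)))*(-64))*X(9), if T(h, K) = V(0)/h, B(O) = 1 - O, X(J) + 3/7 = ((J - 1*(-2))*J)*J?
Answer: -531968/21 ≈ -25332.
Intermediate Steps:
X(J) = -3/7 + J²*(2 + J) (X(J) = -3/7 + ((J - 1*(-2))*J)*J = -3/7 + ((J + 2)*J)*J = -3/7 + ((2 + J)*J)*J = -3/7 + (J*(2 + J))*J = -3/7 + J²*(2 + J))
M(w, k) = w²
T(h, K) = -4/h
(T(-9, B(M(5, -1)))*(-64))*X(9) = (-4/(-9)*(-64))*(-3/7 + 9³ + 2*9²) = (-4*(-⅑)*(-64))*(-3/7 + 729 + 2*81) = ((4/9)*(-64))*(-3/7 + 729 + 162) = -256/9*6234/7 = -531968/21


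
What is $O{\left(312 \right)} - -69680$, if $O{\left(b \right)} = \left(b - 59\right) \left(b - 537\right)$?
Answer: $12755$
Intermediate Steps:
$O{\left(b \right)} = \left(-537 + b\right) \left(-59 + b\right)$ ($O{\left(b \right)} = \left(-59 + b\right) \left(-537 + b\right) = \left(-537 + b\right) \left(-59 + b\right)$)
$O{\left(312 \right)} - -69680 = \left(31683 + 312^{2} - 185952\right) - -69680 = \left(31683 + 97344 - 185952\right) + 69680 = -56925 + 69680 = 12755$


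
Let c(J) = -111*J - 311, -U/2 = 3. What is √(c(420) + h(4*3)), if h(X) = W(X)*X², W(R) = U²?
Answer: I*√41747 ≈ 204.32*I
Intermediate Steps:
U = -6 (U = -2*3 = -6)
W(R) = 36 (W(R) = (-6)² = 36)
c(J) = -311 - 111*J
h(X) = 36*X²
√(c(420) + h(4*3)) = √((-311 - 111*420) + 36*(4*3)²) = √((-311 - 46620) + 36*12²) = √(-46931 + 36*144) = √(-46931 + 5184) = √(-41747) = I*√41747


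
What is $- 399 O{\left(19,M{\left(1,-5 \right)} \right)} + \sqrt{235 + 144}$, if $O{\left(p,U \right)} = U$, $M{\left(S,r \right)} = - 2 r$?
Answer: $-3990 + \sqrt{379} \approx -3970.5$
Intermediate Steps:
$- 399 O{\left(19,M{\left(1,-5 \right)} \right)} + \sqrt{235 + 144} = - 399 \left(\left(-2\right) \left(-5\right)\right) + \sqrt{235 + 144} = \left(-399\right) 10 + \sqrt{379} = -3990 + \sqrt{379}$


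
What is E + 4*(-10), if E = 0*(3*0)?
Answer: -40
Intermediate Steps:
E = 0 (E = 0*0 = 0)
E + 4*(-10) = 0 + 4*(-10) = 0 - 40 = -40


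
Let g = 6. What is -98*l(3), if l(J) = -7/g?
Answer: 343/3 ≈ 114.33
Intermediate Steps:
l(J) = -7/6
-98*l(3) = -98*(-7/6) = 343/3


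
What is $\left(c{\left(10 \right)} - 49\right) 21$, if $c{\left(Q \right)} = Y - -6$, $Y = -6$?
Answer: $-1029$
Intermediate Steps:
$c{\left(Q \right)} = 0$ ($c{\left(Q \right)} = -6 - -6 = -6 + 6 = 0$)
$\left(c{\left(10 \right)} - 49\right) 21 = \left(0 - 49\right) 21 = \left(-49\right) 21 = -1029$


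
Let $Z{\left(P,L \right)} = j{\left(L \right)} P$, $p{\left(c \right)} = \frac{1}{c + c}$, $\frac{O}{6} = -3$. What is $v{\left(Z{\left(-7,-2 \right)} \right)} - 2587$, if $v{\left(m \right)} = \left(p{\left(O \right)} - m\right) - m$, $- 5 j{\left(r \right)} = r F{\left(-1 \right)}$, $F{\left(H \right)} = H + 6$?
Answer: $- \frac{92125}{36} \approx -2559.0$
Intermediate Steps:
$F{\left(H \right)} = 6 + H$
$O = -18$ ($O = 6 \left(-3\right) = -18$)
$j{\left(r \right)} = - r$ ($j{\left(r \right)} = - \frac{r \left(6 - 1\right)}{5} = - \frac{r 5}{5} = - \frac{5 r}{5} = - r$)
$p{\left(c \right)} = \frac{1}{2 c}$
$Z{\left(P,L \right)} = - L P$
$v{\left(m \right)} = - \frac{1}{36} - 2 m$ ($v{\left(m \right)} = \left(\frac{1}{2 \left(-18\right)} - m\right) - m = \left(\frac{1}{2} \left(- \frac{1}{18}\right) - m\right) - m = \left(- \frac{1}{36} - m\right) - m = - \frac{1}{36} - 2 m$)
$v{\left(Z{\left(-7,-2 \right)} \right)} - 2587 = \left(- \frac{1}{36} - 2 \left(\left(-1\right) \left(-2\right) \left(-7\right)\right)\right) - 2587 = \left(- \frac{1}{36} - -28\right) - 2587 = \left(- \frac{1}{36} + 28\right) - 2587 = \frac{1007}{36} - 2587 = - \frac{92125}{36}$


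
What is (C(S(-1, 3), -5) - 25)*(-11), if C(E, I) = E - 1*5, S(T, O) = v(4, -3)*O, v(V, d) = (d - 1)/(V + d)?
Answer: 462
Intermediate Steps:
v(V, d) = (-1 + d)/(V + d)
S(T, O) = -4*O (S(T, O) = ((-1 - 3)/(4 - 3))*O = (-4/1)*O = (1*(-4))*O = -4*O)
C(E, I) = -5 + E (C(E, I) = E - 5 = -5 + E)
(C(S(-1, 3), -5) - 25)*(-11) = ((-5 - 4*3) - 25)*(-11) = ((-5 - 12) - 25)*(-11) = (-17 - 25)*(-11) = -42*(-11) = 462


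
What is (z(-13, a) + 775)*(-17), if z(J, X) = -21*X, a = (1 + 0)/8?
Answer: -105043/8 ≈ -13130.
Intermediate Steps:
a = 1/8 (a = 1*(1/8) = 1/8 ≈ 0.12500)
(z(-13, a) + 775)*(-17) = (-21*1/8 + 775)*(-17) = (-21/8 + 775)*(-17) = (6179/8)*(-17) = -105043/8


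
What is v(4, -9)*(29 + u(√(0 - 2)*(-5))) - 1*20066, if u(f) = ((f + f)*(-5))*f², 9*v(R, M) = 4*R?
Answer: -180130/9 - 40000*I*√2/9 ≈ -20014.0 - 6285.4*I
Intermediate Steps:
v(R, M) = 4*R/9 (v(R, M) = (4*R)/9 = 4*R/9)
u(f) = -10*f³ (u(f) = ((2*f)*(-5))*f² = (-10*f)*f² = -10*f³)
v(4, -9)*(29 + u(√(0 - 2)*(-5))) - 1*20066 = ((4/9)*4)*(29 - 10*(-125*(0 - 2)^(3/2))) - 1*20066 = 16*(29 - 10*250*I*√2)/9 - 20066 = 16*(29 - 2500*I*√2)/9 - 20066 = (464/9 - 40000*I*√2/9) - 20066 = -180130/9 - 40000*I*√2/9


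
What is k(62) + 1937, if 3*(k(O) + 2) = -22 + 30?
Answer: 5813/3 ≈ 1937.7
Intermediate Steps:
k(O) = ⅔ (k(O) = -2 + (-22 + 30)/3 = -2 + (⅓)*8 = -2 + 8/3 = ⅔)
k(62) + 1937 = ⅔ + 1937 = 5813/3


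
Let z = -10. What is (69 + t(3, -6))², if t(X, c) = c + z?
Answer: 2809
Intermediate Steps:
t(X, c) = -10 + c (t(X, c) = c - 10 = -10 + c)
(69 + t(3, -6))² = (69 + (-10 - 6))² = (69 - 16)² = 53² = 2809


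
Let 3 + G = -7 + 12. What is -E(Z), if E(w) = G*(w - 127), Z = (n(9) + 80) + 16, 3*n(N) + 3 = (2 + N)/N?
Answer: 1706/27 ≈ 63.185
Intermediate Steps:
n(N) = -1 + (2 + N)/(3*N) (n(N) = -1 + ((2 + N)/N)/3 = -1 + (2 + N)/(3*N))
G = 2 (G = -3 + (-7 + 12) = -3 + 5 = 2)
Z = 2576/27 (Z = ((⅔)*(1 - 1*9)/9 + 80) + 16 = ((⅔)*(⅑)*(1 - 9) + 80) + 16 = ((⅔)*(⅑)*(-8) + 80) + 16 = (-16/27 + 80) + 16 = 2144/27 + 16 = 2576/27 ≈ 95.407)
E(w) = -254 + 2*w (E(w) = 2*(w - 127) = 2*(-127 + w) = -254 + 2*w)
-E(Z) = -(-254 + 2*(2576/27)) = -(-254 + 5152/27) = -1*(-1706/27) = 1706/27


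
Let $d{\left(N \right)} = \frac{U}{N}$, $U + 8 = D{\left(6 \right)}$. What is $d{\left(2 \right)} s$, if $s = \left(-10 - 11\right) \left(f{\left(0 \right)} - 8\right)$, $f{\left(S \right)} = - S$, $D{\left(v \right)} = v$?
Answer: $-168$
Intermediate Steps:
$U = -2$ ($U = -8 + 6 = -2$)
$s = 168$ ($s = \left(-10 - 11\right) \left(\left(-1\right) 0 - 8\right) = - 21 \left(0 - 8\right) = \left(-21\right) \left(-8\right) = 168$)
$d{\left(N \right)} = - \frac{2}{N}$
$d{\left(2 \right)} s = - \frac{2}{2} \cdot 168 = \left(-2\right) \frac{1}{2} \cdot 168 = \left(-1\right) 168 = -168$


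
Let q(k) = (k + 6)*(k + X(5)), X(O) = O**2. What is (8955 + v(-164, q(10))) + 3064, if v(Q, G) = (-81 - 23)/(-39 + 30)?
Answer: 108275/9 ≈ 12031.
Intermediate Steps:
q(k) = (6 + k)*(25 + k) (q(k) = (k + 6)*(k + 5**2) = (6 + k)*(k + 25) = (6 + k)*(25 + k))
v(Q, G) = 104/9 (v(Q, G) = -104/(-9) = -104*(-1/9) = 104/9)
(8955 + v(-164, q(10))) + 3064 = (8955 + 104/9) + 3064 = 80699/9 + 3064 = 108275/9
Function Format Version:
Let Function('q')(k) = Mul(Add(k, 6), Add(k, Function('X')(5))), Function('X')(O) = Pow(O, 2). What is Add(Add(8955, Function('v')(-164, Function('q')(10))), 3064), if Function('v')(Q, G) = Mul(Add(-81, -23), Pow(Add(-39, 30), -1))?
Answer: Rational(108275, 9) ≈ 12031.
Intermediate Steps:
Function('q')(k) = Mul(Add(6, k), Add(25, k)) (Function('q')(k) = Mul(Add(k, 6), Add(k, Pow(5, 2))) = Mul(Add(6, k), Add(k, 25)) = Mul(Add(6, k), Add(25, k)))
Function('v')(Q, G) = Rational(104, 9) (Function('v')(Q, G) = Mul(-104, Pow(-9, -1)) = Mul(-104, Rational(-1, 9)) = Rational(104, 9))
Add(Add(8955, Function('v')(-164, Function('q')(10))), 3064) = Add(Add(8955, Rational(104, 9)), 3064) = Add(Rational(80699, 9), 3064) = Rational(108275, 9)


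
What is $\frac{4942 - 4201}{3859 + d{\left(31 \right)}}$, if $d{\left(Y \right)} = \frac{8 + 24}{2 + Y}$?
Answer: $\frac{24453}{127379} \approx 0.19197$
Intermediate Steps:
$d{\left(Y \right)} = \frac{32}{2 + Y}$
$\frac{4942 - 4201}{3859 + d{\left(31 \right)}} = \frac{4942 - 4201}{3859 + \frac{32}{2 + 31}} = \frac{741}{3859 + \frac{32}{33}} = \frac{741}{\frac{127379}{33}} = 741 \cdot \frac{33}{127379} = \frac{24453}{127379}$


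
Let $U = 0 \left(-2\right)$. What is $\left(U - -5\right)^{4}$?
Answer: $625$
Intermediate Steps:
$U = 0$
$\left(U - -5\right)^{4} = \left(0 - -5\right)^{4} = \left(0 + 5\right)^{4} = 5^{4} = 625$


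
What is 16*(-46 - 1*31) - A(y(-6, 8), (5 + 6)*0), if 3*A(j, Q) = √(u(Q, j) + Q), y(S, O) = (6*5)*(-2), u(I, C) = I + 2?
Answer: -1232 - √2/3 ≈ -1232.5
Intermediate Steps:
u(I, C) = 2 + I
y(S, O) = -60 (y(S, O) = 30*(-2) = -60)
A(j, Q) = √(2 + 2*Q)/3 (A(j, Q) = √((2 + Q) + Q)/3 = √(2 + 2*Q)/3)
16*(-46 - 1*31) - A(y(-6, 8), (5 + 6)*0) = 16*(-46 - 1*31) - √(2 + 2*((5 + 6)*0))/3 = 16*(-46 - 31) - √(2 + 2*(11*0))/3 = 16*(-77) - √(2 + 2*0)/3 = -1232 - √(2 + 0)/3 = -1232 - √2/3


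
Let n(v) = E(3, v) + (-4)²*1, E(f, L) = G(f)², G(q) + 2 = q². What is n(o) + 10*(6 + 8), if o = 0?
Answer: 205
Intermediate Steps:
G(q) = -2 + q²
E(f, L) = (-2 + f²)²
n(v) = 65 (n(v) = (-2 + 3²)² + (-4)²*1 = (-2 + 9)² + 16*1 = 7² + 16 = 49 + 16 = 65)
n(o) + 10*(6 + 8) = 65 + 10*(6 + 8) = 65 + 10*14 = 65 + 140 = 205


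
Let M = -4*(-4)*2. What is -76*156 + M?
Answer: -11824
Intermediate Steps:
M = 32 (M = 16*2 = 32)
-76*156 + M = -76*156 + 32 = -11856 + 32 = -11824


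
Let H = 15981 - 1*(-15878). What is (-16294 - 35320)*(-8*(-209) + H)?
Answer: -1730669034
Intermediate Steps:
H = 31859 (H = 15981 + 15878 = 31859)
(-16294 - 35320)*(-8*(-209) + H) = (-16294 - 35320)*(-8*(-209) + 31859) = -51614*(1672 + 31859) = -51614*33531 = -1730669034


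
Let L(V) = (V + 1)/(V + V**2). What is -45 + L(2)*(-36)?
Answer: -63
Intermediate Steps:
L(V) = (1 + V)/(V + V**2)
-45 + L(2)*(-36) = -45 - 36/2 = -45 + (1/2)*(-36) = -45 - 18 = -63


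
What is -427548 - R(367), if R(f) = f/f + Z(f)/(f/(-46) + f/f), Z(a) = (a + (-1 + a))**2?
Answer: -112527935/321 ≈ -3.5055e+5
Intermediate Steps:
Z(a) = (-1 + 2*a)**2
R(f) = 1 + (-1 + 2*f)**2/(1 - f/46) (R(f) = f/f + (-1 + 2*f)**2/(f/(-46) + f/f) = 1 + (-1 + 2*f)**2/(f*(-1/46) + 1) = 1 + (-1 + 2*f)**2/(-f/46 + 1) = 1 + (-1 + 2*f)**2/(1 - f/46))
-427548 - R(367) = -427548 - (-92 - 184*367**2 + 185*367)/(-46 + 367) = -427548 - (-92 - 184*134689 + 67895)/321 = -427548 - (-92 - 24782776 + 67895)/321 = -427548 - (-24714973)/321 = -427548 - 1*(-24714973/321) = -427548 + 24714973/321 = -112527935/321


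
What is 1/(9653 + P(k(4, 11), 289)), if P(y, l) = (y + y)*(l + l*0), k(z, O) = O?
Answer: 1/16011 ≈ 6.2457e-5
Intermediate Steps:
P(y, l) = 2*l*y (P(y, l) = (2*y)*(l + 0) = (2*y)*l = 2*l*y)
1/(9653 + P(k(4, 11), 289)) = 1/(9653 + 2*289*11) = 1/(9653 + 6358) = 1/16011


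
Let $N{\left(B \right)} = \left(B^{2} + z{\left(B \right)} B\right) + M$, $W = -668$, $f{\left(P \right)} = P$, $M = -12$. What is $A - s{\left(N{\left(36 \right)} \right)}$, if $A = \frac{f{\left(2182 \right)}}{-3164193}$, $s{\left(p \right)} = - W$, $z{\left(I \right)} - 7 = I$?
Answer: $- \frac{2113683106}{3164193} \approx -668.0$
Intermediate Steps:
$z{\left(I \right)} = 7 + I$
$N{\left(B \right)} = -12 + B^{2} + B \left(7 + B\right)$ ($N{\left(B \right)} = \left(B^{2} + \left(7 + B\right) B\right) - 12 = \left(B^{2} + B \left(7 + B\right)\right) - 12 = -12 + B^{2} + B \left(7 + B\right)$)
$s{\left(p \right)} = 668$ ($s{\left(p \right)} = \left(-1\right) \left(-668\right) = 668$)
$A = - \frac{2182}{3164193}$ ($A = \frac{2182}{-3164193} = 2182 \left(- \frac{1}{3164193}\right) = - \frac{2182}{3164193} \approx -0.00068959$)
$A - s{\left(N{\left(36 \right)} \right)} = - \frac{2182}{3164193} - 668 = - \frac{2113683106}{3164193}$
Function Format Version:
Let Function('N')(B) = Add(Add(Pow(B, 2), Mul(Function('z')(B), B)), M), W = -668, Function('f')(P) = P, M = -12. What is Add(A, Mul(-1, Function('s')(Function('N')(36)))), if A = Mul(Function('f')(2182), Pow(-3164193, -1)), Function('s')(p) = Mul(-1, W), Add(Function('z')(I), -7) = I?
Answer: Rational(-2113683106, 3164193) ≈ -668.00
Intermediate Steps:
Function('z')(I) = Add(7, I)
Function('N')(B) = Add(-12, Pow(B, 2), Mul(B, Add(7, B))) (Function('N')(B) = Add(Add(Pow(B, 2), Mul(Add(7, B), B)), -12) = Add(Add(Pow(B, 2), Mul(B, Add(7, B))), -12) = Add(-12, Pow(B, 2), Mul(B, Add(7, B))))
Function('s')(p) = 668 (Function('s')(p) = Mul(-1, -668) = 668)
A = Rational(-2182, 3164193) (A = Mul(2182, Pow(-3164193, -1)) = Mul(2182, Rational(-1, 3164193)) = Rational(-2182, 3164193) ≈ -0.00068959)
Add(A, Mul(-1, Function('s')(Function('N')(36)))) = Add(Rational(-2182, 3164193), Mul(-1, 668)) = Add(Rational(-2182, 3164193), -668) = Rational(-2113683106, 3164193)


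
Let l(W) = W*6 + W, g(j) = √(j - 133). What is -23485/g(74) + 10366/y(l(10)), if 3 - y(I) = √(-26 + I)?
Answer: -31098/35 - 20732*√11/35 + 23485*I*√59/59 ≈ -2853.1 + 3057.5*I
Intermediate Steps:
g(j) = √(-133 + j)
l(W) = 7*W (l(W) = 6*W + W = 7*W)
y(I) = 3 - √(-26 + I)
-23485/g(74) + 10366/y(l(10)) = -23485/√(-133 + 74) + 10366/(3 - √(-26 + 7*10)) = -23485*(-I*√59/59) + 10366/(3 - √(-26 + 70)) = -23485*(-I*√59/59) + 10366/(3 - √44) = -(-23485)*I*√59/59 + 10366/(3 - 2*√11) = 23485*I*√59/59 + 10366/(3 - 2*√11) = 10366/(3 - 2*√11) + 23485*I*√59/59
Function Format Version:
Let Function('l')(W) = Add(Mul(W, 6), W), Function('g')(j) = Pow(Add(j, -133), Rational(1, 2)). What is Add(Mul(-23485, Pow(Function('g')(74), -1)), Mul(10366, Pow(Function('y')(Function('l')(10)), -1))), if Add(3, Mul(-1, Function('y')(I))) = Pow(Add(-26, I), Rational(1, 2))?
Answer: Add(Rational(-31098, 35), Mul(Rational(-20732, 35), Pow(11, Rational(1, 2))), Mul(Rational(23485, 59), I, Pow(59, Rational(1, 2)))) ≈ Add(-2853.1, Mul(3057.5, I))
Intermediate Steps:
Function('g')(j) = Pow(Add(-133, j), Rational(1, 2))
Function('l')(W) = Mul(7, W) (Function('l')(W) = Add(Mul(6, W), W) = Mul(7, W))
Function('y')(I) = Add(3, Mul(-1, Pow(Add(-26, I), Rational(1, 2))))
Add(Mul(-23485, Pow(Function('g')(74), -1)), Mul(10366, Pow(Function('y')(Function('l')(10)), -1))) = Add(Mul(-23485, Pow(Pow(Add(-133, 74), Rational(1, 2)), -1)), Mul(10366, Pow(Add(3, Mul(-1, Pow(Add(-26, Mul(7, 10)), Rational(1, 2)))), -1))) = Add(Mul(-23485, Pow(Pow(-59, Rational(1, 2)), -1)), Mul(10366, Pow(Add(3, Mul(-1, Pow(Add(-26, 70), Rational(1, 2)))), -1))) = Add(Mul(-23485, Pow(Mul(I, Pow(59, Rational(1, 2))), -1)), Mul(10366, Pow(Add(3, Mul(-1, Pow(44, Rational(1, 2)))), -1))) = Add(Mul(-23485, Mul(Rational(-1, 59), I, Pow(59, Rational(1, 2)))), Mul(10366, Pow(Add(3, Mul(-1, Mul(2, Pow(11, Rational(1, 2))))), -1))) = Add(Mul(Rational(23485, 59), I, Pow(59, Rational(1, 2))), Mul(10366, Pow(Add(3, Mul(-2, Pow(11, Rational(1, 2)))), -1))) = Add(Mul(10366, Pow(Add(3, Mul(-2, Pow(11, Rational(1, 2)))), -1)), Mul(Rational(23485, 59), I, Pow(59, Rational(1, 2))))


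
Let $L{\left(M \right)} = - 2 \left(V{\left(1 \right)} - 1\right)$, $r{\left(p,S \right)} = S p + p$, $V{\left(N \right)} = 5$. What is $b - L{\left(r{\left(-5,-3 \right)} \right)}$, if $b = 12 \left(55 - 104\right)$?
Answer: $-580$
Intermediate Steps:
$r{\left(p,S \right)} = p + S p$
$b = -588$ ($b = 12 \left(-49\right) = -588$)
$L{\left(M \right)} = -8$ ($L{\left(M \right)} = - 2 \left(5 - 1\right) = \left(-2\right) 4 = -8$)
$b - L{\left(r{\left(-5,-3 \right)} \right)} = -588 - -8 = -588 + 8 = -580$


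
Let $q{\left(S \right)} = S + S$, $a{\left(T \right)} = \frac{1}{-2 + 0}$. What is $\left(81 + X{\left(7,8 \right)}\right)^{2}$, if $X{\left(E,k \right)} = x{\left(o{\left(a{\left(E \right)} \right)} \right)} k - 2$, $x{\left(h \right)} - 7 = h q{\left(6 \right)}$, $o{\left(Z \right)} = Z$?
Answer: $7569$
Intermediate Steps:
$a{\left(T \right)} = - \frac{1}{2}$ ($a{\left(T \right)} = \frac{1}{-2} = - \frac{1}{2}$)
$q{\left(S \right)} = 2 S$
$x{\left(h \right)} = 7 + 12 h$ ($x{\left(h \right)} = 7 + h 2 \cdot 6 = 7 + h 12 = 7 + 12 h$)
$X{\left(E,k \right)} = -2 + k$ ($X{\left(E,k \right)} = \left(7 + 12 \left(- \frac{1}{2}\right)\right) k - 2 = \left(7 - 6\right) k - 2 = 1 k - 2 = k - 2 = -2 + k$)
$\left(81 + X{\left(7,8 \right)}\right)^{2} = \left(81 + \left(-2 + 8\right)\right)^{2} = \left(81 + 6\right)^{2} = 87^{2} = 7569$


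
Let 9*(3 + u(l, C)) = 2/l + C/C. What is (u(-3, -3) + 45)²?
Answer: 1288225/729 ≈ 1767.1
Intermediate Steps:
u(l, C) = -26/9 + 2/(9*l) (u(l, C) = -3 + (2/l + C/C)/9 = -3 + (2/l + 1)/9 = -3 + (1 + 2/l)/9 = -3 + (⅑ + 2/(9*l)) = -26/9 + 2/(9*l))
(u(-3, -3) + 45)² = ((2/9)*(1 - 13*(-3))/(-3) + 45)² = ((2/9)*(-⅓)*(1 + 39) + 45)² = ((2/9)*(-⅓)*40 + 45)² = (-80/27 + 45)² = (1135/27)² = 1288225/729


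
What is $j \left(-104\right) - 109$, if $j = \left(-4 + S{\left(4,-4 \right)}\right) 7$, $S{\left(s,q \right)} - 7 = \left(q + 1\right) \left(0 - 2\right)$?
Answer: $-6661$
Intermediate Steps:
$S{\left(s,q \right)} = 5 - 2 q$ ($S{\left(s,q \right)} = 7 + \left(q + 1\right) \left(0 - 2\right) = 7 + \left(1 + q\right) \left(-2\right) = 7 - \left(2 + 2 q\right) = 5 - 2 q$)
$j = 63$ ($j = \left(-4 + \left(5 - -8\right)\right) 7 = \left(-4 + \left(5 + 8\right)\right) 7 = \left(-4 + 13\right) 7 = 9 \cdot 7 = 63$)
$j \left(-104\right) - 109 = 63 \left(-104\right) - 109 = -6552 - 109 = -6661$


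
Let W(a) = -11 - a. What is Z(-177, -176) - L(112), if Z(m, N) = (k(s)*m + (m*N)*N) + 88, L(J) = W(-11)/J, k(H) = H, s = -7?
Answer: -5481425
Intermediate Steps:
L(J) = 0 (L(J) = (-11 - 1*(-11))/J = (-11 + 11)/J = 0/J = 0)
Z(m, N) = 88 - 7*m + m*N² (Z(m, N) = (-7*m + (m*N)*N) + 88 = (-7*m + (N*m)*N) + 88 = (-7*m + m*N²) + 88 = 88 - 7*m + m*N²)
Z(-177, -176) - L(112) = (88 - 7*(-177) - 177*(-176)²) - 1*0 = (88 + 1239 - 177*30976) + 0 = (88 + 1239 - 5482752) + 0 = -5481425 + 0 = -5481425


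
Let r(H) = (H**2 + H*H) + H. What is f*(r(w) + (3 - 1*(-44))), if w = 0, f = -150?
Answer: -7050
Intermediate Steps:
r(H) = H + 2*H**2 (r(H) = (H**2 + H**2) + H = 2*H**2 + H = H + 2*H**2)
f*(r(w) + (3 - 1*(-44))) = -150*(0*(1 + 2*0) + (3 - 1*(-44))) = -150*(0*(1 + 0) + (3 + 44)) = -150*(0*1 + 47) = -150*(0 + 47) = -150*47 = -7050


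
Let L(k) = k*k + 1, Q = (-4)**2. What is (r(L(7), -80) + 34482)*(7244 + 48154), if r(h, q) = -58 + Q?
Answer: 1907907120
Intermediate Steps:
Q = 16
L(k) = 1 + k**2 (L(k) = k**2 + 1 = 1 + k**2)
r(h, q) = -42 (r(h, q) = -58 + 16 = -42)
(r(L(7), -80) + 34482)*(7244 + 48154) = (-42 + 34482)*(7244 + 48154) = 34440*55398 = 1907907120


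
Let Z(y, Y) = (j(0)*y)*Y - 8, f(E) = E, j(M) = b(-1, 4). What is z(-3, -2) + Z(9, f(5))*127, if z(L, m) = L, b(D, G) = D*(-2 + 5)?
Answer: -18164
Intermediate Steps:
b(D, G) = 3*D (b(D, G) = D*3 = 3*D)
j(M) = -3 (j(M) = 3*(-1) = -3)
Z(y, Y) = -8 - 3*Y*y (Z(y, Y) = (-3*y)*Y - 8 = -3*Y*y - 8 = -8 - 3*Y*y)
z(-3, -2) + Z(9, f(5))*127 = -3 + (-8 - 3*5*9)*127 = -3 + (-8 - 135)*127 = -3 - 143*127 = -3 - 18161 = -18164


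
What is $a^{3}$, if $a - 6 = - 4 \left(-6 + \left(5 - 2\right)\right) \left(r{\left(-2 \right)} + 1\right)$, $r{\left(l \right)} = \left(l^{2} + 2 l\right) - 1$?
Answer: $216$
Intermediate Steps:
$r{\left(l \right)} = -1 + l^{2} + 2 l$
$a = 6$ ($a = 6 - 4 \left(-6 + \left(5 - 2\right)\right) \left(\left(-1 + \left(-2\right)^{2} + 2 \left(-2\right)\right) + 1\right) = 6 - 4 \left(-6 + \left(5 - 2\right)\right) \left(\left(-1 + 4 - 4\right) + 1\right) = 6 - 4 \left(-6 + 3\right) \left(-1 + 1\right) = 6 - 4 \left(\left(-3\right) 0\right) = 6 - 0 = 6 + 0 = 6$)
$a^{3} = 6^{3} = 216$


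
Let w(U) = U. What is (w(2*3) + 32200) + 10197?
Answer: 42403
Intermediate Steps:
(w(2*3) + 32200) + 10197 = (2*3 + 32200) + 10197 = (6 + 32200) + 10197 = 32206 + 10197 = 42403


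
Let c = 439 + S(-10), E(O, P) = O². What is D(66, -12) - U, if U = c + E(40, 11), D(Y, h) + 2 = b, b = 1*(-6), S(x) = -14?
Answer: -2033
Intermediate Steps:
b = -6
D(Y, h) = -8 (D(Y, h) = -2 - 6 = -8)
c = 425 (c = 439 - 14 = 425)
U = 2025 (U = 425 + 40² = 425 + 1600 = 2025)
D(66, -12) - U = -8 - 1*2025 = -8 - 2025 = -2033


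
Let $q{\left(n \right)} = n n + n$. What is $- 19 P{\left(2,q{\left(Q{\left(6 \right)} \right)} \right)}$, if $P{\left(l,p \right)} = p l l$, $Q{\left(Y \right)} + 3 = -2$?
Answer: $-1520$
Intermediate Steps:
$Q{\left(Y \right)} = -5$ ($Q{\left(Y \right)} = -3 - 2 = -5$)
$q{\left(n \right)} = n + n^{2}$ ($q{\left(n \right)} = n^{2} + n = n + n^{2}$)
$P{\left(l,p \right)} = p l^{2}$ ($P{\left(l,p \right)} = l p l = p l^{2}$)
$- 19 P{\left(2,q{\left(Q{\left(6 \right)} \right)} \right)} = - 19 - 5 \left(1 - 5\right) 2^{2} = - 19 \left(-5\right) \left(-4\right) 4 = - 19 \cdot 20 \cdot 4 = \left(-19\right) 80 = -1520$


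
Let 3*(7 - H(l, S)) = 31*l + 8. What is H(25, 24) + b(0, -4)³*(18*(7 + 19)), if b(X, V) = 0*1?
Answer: -254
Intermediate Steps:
b(X, V) = 0
H(l, S) = 13/3 - 31*l/3 (H(l, S) = 7 - (31*l + 8)/3 = 7 - (8 + 31*l)/3 = 7 + (-8/3 - 31*l/3) = 13/3 - 31*l/3)
H(25, 24) + b(0, -4)³*(18*(7 + 19)) = (13/3 - 31/3*25) + 0³*(18*(7 + 19)) = (13/3 - 775/3) + 0*(18*26) = -254 + 0*468 = -254 + 0 = -254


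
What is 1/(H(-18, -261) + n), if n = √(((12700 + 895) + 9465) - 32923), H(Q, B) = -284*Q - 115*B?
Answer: 35127/1233915992 - I*√9863/1233915992 ≈ 2.8468e-5 - 8.0486e-8*I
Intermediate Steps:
n = I*√9863 (n = √((13595 + 9465) - 32923) = √(23060 - 32923) = √(-9863) = I*√9863 ≈ 99.313*I)
1/(H(-18, -261) + n) = 1/((-284*(-18) - 115*(-261)) + I*√9863) = 1/((5112 + 30015) + I*√9863) = 1/(35127 + I*√9863)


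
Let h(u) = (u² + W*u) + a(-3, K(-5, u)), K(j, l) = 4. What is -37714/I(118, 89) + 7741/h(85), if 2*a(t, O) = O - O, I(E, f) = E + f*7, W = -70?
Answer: -14116423/314925 ≈ -44.825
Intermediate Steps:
I(E, f) = E + 7*f
a(t, O) = 0 (a(t, O) = (O - O)/2 = (½)*0 = 0)
h(u) = u² - 70*u (h(u) = (u² - 70*u) + 0 = u² - 70*u)
-37714/I(118, 89) + 7741/h(85) = -37714/(118 + 7*89) + 7741/((85*(-70 + 85))) = -37714/(118 + 623) + 7741/((85*15)) = -37714/741 + 7741/1275 = -14116423/314925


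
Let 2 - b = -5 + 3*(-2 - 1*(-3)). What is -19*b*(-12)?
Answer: 912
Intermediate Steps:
b = 4 (b = 2 - (-5 + 3*(-2 - 1*(-3))) = 2 - (-5 + 3*(-2 + 3)) = 2 - (-5 + 3*1) = 2 - (-5 + 3) = 2 - 1*(-2) = 2 + 2 = 4)
-19*b*(-12) = -19*4*(-12) = -76*(-12) = 912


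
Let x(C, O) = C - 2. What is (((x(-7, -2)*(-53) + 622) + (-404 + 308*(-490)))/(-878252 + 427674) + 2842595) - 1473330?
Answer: 616960835395/450578 ≈ 1.3693e+6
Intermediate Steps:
x(C, O) = -2 + C
(((x(-7, -2)*(-53) + 622) + (-404 + 308*(-490)))/(-878252 + 427674) + 2842595) - 1473330 = ((((-2 - 7)*(-53) + 622) + (-404 + 308*(-490)))/(-878252 + 427674) + 2842595) - 1473330 = (((-9*(-53) + 622) + (-404 - 150920))/(-450578) + 2842595) - 1473330 = (((477 + 622) - 151324)*(-1/450578) + 2842595) - 1473330 = ((1099 - 151324)*(-1/450578) + 2842595) - 1473330 = (-150225*(-1/450578) + 2842595) - 1473330 = (150225/450578 + 2842595) - 1473330 = 1280810920135/450578 - 1473330 = 616960835395/450578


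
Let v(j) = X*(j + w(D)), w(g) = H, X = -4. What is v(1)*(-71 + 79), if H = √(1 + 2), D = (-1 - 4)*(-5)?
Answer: -32 - 32*√3 ≈ -87.426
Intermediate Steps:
D = 25 (D = -5*(-5) = 25)
H = √3 ≈ 1.7320
w(g) = √3
v(j) = -4*j - 4*√3 (v(j) = -4*(j + √3) = -4*j - 4*√3)
v(1)*(-71 + 79) = (-4*1 - 4*√3)*(-71 + 79) = (-4 - 4*√3)*8 = -32 - 32*√3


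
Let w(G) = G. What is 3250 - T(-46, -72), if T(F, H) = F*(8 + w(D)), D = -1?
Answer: 3572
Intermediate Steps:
T(F, H) = 7*F (T(F, H) = F*(8 - 1) = F*7 = 7*F)
3250 - T(-46, -72) = 3250 - 7*(-46) = 3250 - 1*(-322) = 3250 + 322 = 3572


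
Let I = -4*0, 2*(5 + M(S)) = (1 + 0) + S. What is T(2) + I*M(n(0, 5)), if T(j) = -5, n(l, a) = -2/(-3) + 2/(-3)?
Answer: -5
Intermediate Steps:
n(l, a) = 0 (n(l, a) = -2*(-⅓) + 2*(-⅓) = ⅔ - ⅔ = 0)
M(S) = -9/2 + S/2 (M(S) = -5 + ((1 + 0) + S)/2 = -5 + (1 + S)/2 = -5 + (½ + S/2) = -9/2 + S/2)
I = 0
T(2) + I*M(n(0, 5)) = -5 + 0*(-9/2 + (½)*0) = -5 + 0*(-9/2 + 0) = -5 + 0*(-9/2) = -5 + 0 = -5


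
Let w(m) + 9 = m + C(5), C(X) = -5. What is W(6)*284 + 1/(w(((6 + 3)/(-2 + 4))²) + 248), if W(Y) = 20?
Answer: 5776564/1017 ≈ 5680.0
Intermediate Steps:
w(m) = -14 + m (w(m) = -9 + (m - 5) = -9 + (-5 + m) = -14 + m)
W(6)*284 + 1/(w(((6 + 3)/(-2 + 4))²) + 248) = 20*284 + 1/((-14 + ((6 + 3)/(-2 + 4))²) + 248) = 5680 + 1/((-14 + (9/2)²) + 248) = 5680 + 1/((-14 + 81/4) + 248) = 5680 + 1/(25/4 + 248) = 5680 + 1/(1017/4) = 5680 + 4/1017 = 5776564/1017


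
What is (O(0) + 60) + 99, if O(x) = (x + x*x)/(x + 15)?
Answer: 159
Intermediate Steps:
O(x) = (x + x**2)/(15 + x)
(O(0) + 60) + 99 = (0*(1 + 0)/(15 + 0) + 60) + 99 = (0*1/15 + 60) + 99 = (0*(1/15)*1 + 60) + 99 = (0 + 60) + 99 = 60 + 99 = 159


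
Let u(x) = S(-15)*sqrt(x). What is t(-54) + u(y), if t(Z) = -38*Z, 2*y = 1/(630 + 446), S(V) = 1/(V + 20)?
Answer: 2052 + sqrt(538)/5380 ≈ 2052.0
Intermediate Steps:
S(V) = 1/(20 + V)
y = 1/2152 (y = 1/(2*(630 + 446)) = (1/2)/1076 = (1/2)*(1/1076) = 1/2152 ≈ 0.00046468)
u(x) = sqrt(x)/5 (u(x) = sqrt(x)/(20 - 15) = sqrt(x)/5)
t(-54) + u(y) = -38*(-54) + sqrt(1/2152)/5 = 2052 + (sqrt(538)/1076)/5 = 2052 + sqrt(538)/5380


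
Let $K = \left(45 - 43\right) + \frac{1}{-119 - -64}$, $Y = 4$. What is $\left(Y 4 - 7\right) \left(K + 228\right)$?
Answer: $\frac{113841}{55} \approx 2069.8$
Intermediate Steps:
$K = \frac{109}{55}$ ($K = 2 + \frac{1}{-119 + 64} = 2 + \frac{1}{-55} = 2 - \frac{1}{55} = \frac{109}{55} \approx 1.9818$)
$\left(Y 4 - 7\right) \left(K + 228\right) = \left(4 \cdot 4 - 7\right) \left(\frac{109}{55} + 228\right) = \left(16 - 7\right) \frac{12649}{55} = 9 \cdot \frac{12649}{55} = \frac{113841}{55}$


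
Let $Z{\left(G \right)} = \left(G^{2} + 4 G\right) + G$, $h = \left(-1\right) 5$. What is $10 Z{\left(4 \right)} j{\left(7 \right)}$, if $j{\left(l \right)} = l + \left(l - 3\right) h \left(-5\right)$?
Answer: $38520$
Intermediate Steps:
$h = -5$
$Z{\left(G \right)} = G^{2} + 5 G$
$j{\left(l \right)} = -75 + 26 l$ ($j{\left(l \right)} = l + \left(l - 3\right) \left(-5\right) \left(-5\right) = l + \left(-3 + l\right) \left(-5\right) \left(-5\right) = l + \left(15 - 5 l\right) \left(-5\right) = l + \left(-75 + 25 l\right) = -75 + 26 l$)
$10 Z{\left(4 \right)} j{\left(7 \right)} = 10 \cdot 4 \left(5 + 4\right) \left(-75 + 26 \cdot 7\right) = 10 \cdot 4 \cdot 9 \left(-75 + 182\right) = 10 \cdot 36 \cdot 107 = 360 \cdot 107 = 38520$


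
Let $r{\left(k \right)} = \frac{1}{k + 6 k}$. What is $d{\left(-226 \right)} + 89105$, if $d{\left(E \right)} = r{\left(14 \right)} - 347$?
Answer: $\frac{8698285}{98} \approx 88758.0$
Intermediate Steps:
$r{\left(k \right)} = \frac{1}{7 k}$
$d{\left(E \right)} = - \frac{34005}{98}$ ($d{\left(E \right)} = \frac{1}{7 \cdot 14} - 347 = \frac{1}{7} \cdot \frac{1}{14} - 347 = \frac{1}{98} - 347 = - \frac{34005}{98}$)
$d{\left(-226 \right)} + 89105 = - \frac{34005}{98} + 89105 = \frac{8698285}{98}$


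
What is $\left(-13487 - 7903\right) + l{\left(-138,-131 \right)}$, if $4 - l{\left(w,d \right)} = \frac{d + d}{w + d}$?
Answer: $- \frac{5753096}{269} \approx -21387.0$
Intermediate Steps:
$l{\left(w,d \right)} = 4 - \frac{2 d}{d + w}$ ($l{\left(w,d \right)} = 4 - \frac{d + d}{w + d} = 4 - \frac{2 d}{d + w}$)
$\left(-13487 - 7903\right) + l{\left(-138,-131 \right)} = \left(-13487 - 7903\right) + \frac{2 \left(-131 + 2 \left(-138\right)\right)}{-131 - 138} = -21390 + \frac{2 \left(-131 - 276\right)}{-269} = -21390 + 2 \left(- \frac{1}{269}\right) \left(-407\right) = -21390 + \frac{814}{269} = - \frac{5753096}{269}$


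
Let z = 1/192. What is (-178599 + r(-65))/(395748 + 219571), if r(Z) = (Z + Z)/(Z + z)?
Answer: -2228711961/7678565801 ≈ -0.29025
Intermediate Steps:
z = 1/192 ≈ 0.0052083
r(Z) = 2*Z/(1/192 + Z) (r(Z) = (Z + Z)/(Z + 1/192) = (2*Z)/(1/192 + Z) = 2*Z/(1/192 + Z))
(-178599 + r(-65))/(395748 + 219571) = (-178599 + 384*(-65)/(1 + 192*(-65)))/(395748 + 219571) = (-178599 + 384*(-65)/(1 - 12480))/615319 = (-178599 + 384*(-65)/(-12479))*(1/615319) = (-178599 + 384*(-65)*(-1/12479))*(1/615319) = (-178599 + 24960/12479)*(1/615319) = -2228711961/12479*1/615319 = -2228711961/7678565801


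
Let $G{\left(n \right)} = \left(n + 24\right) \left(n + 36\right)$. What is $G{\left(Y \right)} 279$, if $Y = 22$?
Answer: $744372$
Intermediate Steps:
$G{\left(n \right)} = \left(24 + n\right) \left(36 + n\right)$
$G{\left(Y \right)} 279 = \left(864 + 22^{2} + 60 \cdot 22\right) 279 = \left(864 + 484 + 1320\right) 279 = 2668 \cdot 279 = 744372$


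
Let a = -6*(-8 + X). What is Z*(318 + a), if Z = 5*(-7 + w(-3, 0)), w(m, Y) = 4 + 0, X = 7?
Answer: -4860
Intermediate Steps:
w(m, Y) = 4
Z = -15 (Z = 5*(-7 + 4) = 5*(-3) = -15)
a = 6 (a = -6*(-8 + 7) = -6*(-1) = 6)
Z*(318 + a) = -15*(318 + 6) = -15*324 = -4860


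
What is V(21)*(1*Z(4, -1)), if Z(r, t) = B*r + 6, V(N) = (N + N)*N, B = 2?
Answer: 12348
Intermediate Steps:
V(N) = 2*N² (V(N) = (2*N)*N = 2*N²)
Z(r, t) = 6 + 2*r (Z(r, t) = 2*r + 6 = 6 + 2*r)
V(21)*(1*Z(4, -1)) = (2*21²)*(1*(6 + 2*4)) = (2*441)*(1*(6 + 8)) = 882*(1*14) = 882*14 = 12348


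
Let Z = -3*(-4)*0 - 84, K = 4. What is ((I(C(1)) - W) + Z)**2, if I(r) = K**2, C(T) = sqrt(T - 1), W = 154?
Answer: 49284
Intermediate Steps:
C(T) = sqrt(-1 + T)
Z = -84 (Z = 12*0 - 84 = 0 - 84 = -84)
I(r) = 16 (I(r) = 4**2 = 16)
((I(C(1)) - W) + Z)**2 = ((16 - 1*154) - 84)**2 = ((16 - 154) - 84)**2 = (-138 - 84)**2 = (-222)**2 = 49284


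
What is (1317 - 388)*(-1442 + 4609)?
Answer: 2942143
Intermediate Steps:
(1317 - 388)*(-1442 + 4609) = 929*3167 = 2942143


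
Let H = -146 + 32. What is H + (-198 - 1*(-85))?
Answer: -227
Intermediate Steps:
H = -114
H + (-198 - 1*(-85)) = -114 + (-198 - 1*(-85)) = -114 + (-198 + 85) = -114 - 113 = -227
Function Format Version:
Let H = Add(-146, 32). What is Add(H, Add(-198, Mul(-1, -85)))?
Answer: -227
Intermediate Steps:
H = -114
Add(H, Add(-198, Mul(-1, -85))) = Add(-114, Add(-198, Mul(-1, -85))) = Add(-114, Add(-198, 85)) = Add(-114, -113) = -227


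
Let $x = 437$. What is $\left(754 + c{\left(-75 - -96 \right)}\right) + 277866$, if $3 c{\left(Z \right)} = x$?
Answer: $\frac{836297}{3} \approx 2.7877 \cdot 10^{5}$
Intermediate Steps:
$c{\left(Z \right)} = \frac{437}{3}$ ($c{\left(Z \right)} = \frac{1}{3} \cdot 437 = \frac{437}{3}$)
$\left(754 + c{\left(-75 - -96 \right)}\right) + 277866 = \left(754 + \frac{437}{3}\right) + 277866 = \frac{2699}{3} + 277866 = \frac{836297}{3}$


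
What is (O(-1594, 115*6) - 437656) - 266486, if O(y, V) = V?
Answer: -703452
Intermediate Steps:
(O(-1594, 115*6) - 437656) - 266486 = (115*6 - 437656) - 266486 = (690 - 437656) - 266486 = -436966 - 266486 = -703452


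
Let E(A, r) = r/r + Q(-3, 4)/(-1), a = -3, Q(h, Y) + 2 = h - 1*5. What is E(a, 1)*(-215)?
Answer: -2365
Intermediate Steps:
Q(h, Y) = -7 + h (Q(h, Y) = -2 + (h - 1*5) = -2 + (h - 5) = -2 + (-5 + h) = -7 + h)
E(A, r) = 11 (E(A, r) = r/r + (-7 - 3)/(-1) = 1 - 10*(-1) = 1 + 10 = 11)
E(a, 1)*(-215) = 11*(-215) = -2365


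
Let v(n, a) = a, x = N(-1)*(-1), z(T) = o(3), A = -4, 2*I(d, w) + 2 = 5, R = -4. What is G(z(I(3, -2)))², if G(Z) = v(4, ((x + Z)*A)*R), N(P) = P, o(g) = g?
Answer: 4096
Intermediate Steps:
I(d, w) = 3/2 (I(d, w) = -1 + (½)*5 = -1 + 5/2 = 3/2)
z(T) = 3
x = 1 (x = -1*(-1) = 1)
G(Z) = 16 + 16*Z (G(Z) = ((1 + Z)*(-4))*(-4) = (-4 - 4*Z)*(-4) = 16 + 16*Z)
G(z(I(3, -2)))² = (16 + 16*3)² = (16 + 48)² = 64² = 4096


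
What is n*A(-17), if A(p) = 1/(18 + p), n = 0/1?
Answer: 0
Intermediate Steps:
n = 0 (n = 0*1 = 0)
n*A(-17) = 0/(18 - 17) = 0/1 = 0*1 = 0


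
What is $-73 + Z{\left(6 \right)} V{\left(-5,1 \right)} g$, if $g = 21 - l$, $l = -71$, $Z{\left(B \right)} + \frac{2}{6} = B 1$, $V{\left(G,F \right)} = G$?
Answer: $- \frac{8039}{3} \approx -2679.7$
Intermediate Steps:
$Z{\left(B \right)} = - \frac{1}{3} + B$ ($Z{\left(B \right)} = - \frac{1}{3} + B 1 = - \frac{1}{3} + B$)
$g = 92$ ($g = 21 - -71 = 21 + 71 = 92$)
$-73 + Z{\left(6 \right)} V{\left(-5,1 \right)} g = -73 + \left(- \frac{1}{3} + 6\right) \left(-5\right) 92 = -73 + \frac{17}{3} \left(-5\right) 92 = -73 - \frac{7820}{3} = - \frac{8039}{3}$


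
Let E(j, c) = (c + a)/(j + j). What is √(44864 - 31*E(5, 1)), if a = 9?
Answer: √44833 ≈ 211.74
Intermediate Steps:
E(j, c) = (9 + c)/(2*j) (E(j, c) = (c + 9)/(j + j) = (9 + c)/((2*j)) = (9 + c)*(1/(2*j)) = (9 + c)/(2*j))
√(44864 - 31*E(5, 1)) = √(44864 - 31*(9 + 1)/(2*5)) = √(44864 - 31*10/(2*5)) = √(44864 - 31*1) = √(44864 - 31) = √44833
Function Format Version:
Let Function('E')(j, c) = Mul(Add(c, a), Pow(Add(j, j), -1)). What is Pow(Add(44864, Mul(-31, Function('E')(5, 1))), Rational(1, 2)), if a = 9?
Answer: Pow(44833, Rational(1, 2)) ≈ 211.74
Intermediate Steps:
Function('E')(j, c) = Mul(Rational(1, 2), Pow(j, -1), Add(9, c)) (Function('E')(j, c) = Mul(Add(c, 9), Pow(Add(j, j), -1)) = Mul(Add(9, c), Pow(Mul(2, j), -1)) = Mul(Add(9, c), Mul(Rational(1, 2), Pow(j, -1))) = Mul(Rational(1, 2), Pow(j, -1), Add(9, c)))
Pow(Add(44864, Mul(-31, Function('E')(5, 1))), Rational(1, 2)) = Pow(Add(44864, Mul(-31, Mul(Rational(1, 2), Pow(5, -1), Add(9, 1)))), Rational(1, 2)) = Pow(Add(44864, Mul(-31, Mul(Rational(1, 2), Rational(1, 5), 10))), Rational(1, 2)) = Pow(Add(44864, Mul(-31, 1)), Rational(1, 2)) = Pow(Add(44864, -31), Rational(1, 2)) = Pow(44833, Rational(1, 2))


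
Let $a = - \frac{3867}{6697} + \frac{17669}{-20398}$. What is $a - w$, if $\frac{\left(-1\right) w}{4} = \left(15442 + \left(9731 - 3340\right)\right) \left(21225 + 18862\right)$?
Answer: $\frac{478238844503032545}{136605406} \approx 3.5009 \cdot 10^{9}$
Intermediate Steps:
$w = -3500877884$ ($w = - 4 \left(15442 + \left(9731 - 3340\right)\right) \left(21225 + 18862\right) = - 4 \left(15442 + \left(9731 - 3340\right)\right) 40087 = - 4 \left(15442 + 6391\right) 40087 = - 4 \cdot 21833 \cdot 40087 = \left(-4\right) 875219471 = -3500877884$)
$a = - \frac{197208359}{136605406}$ ($a = \left(-3867\right) \frac{1}{6697} + 17669 \left(- \frac{1}{20398}\right) = - \frac{3867}{6697} - \frac{17669}{20398} = - \frac{197208359}{136605406} \approx -1.4436$)
$a - w = - \frac{197208359}{136605406} - -3500877884 = - \frac{197208359}{136605406} + 3500877884 = \frac{478238844503032545}{136605406}$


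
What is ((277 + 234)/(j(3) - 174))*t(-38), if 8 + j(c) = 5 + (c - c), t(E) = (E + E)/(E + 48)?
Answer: 19418/885 ≈ 21.941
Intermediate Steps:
t(E) = 2*E/(48 + E) (t(E) = (2*E)/(48 + E) = 2*E/(48 + E))
j(c) = -3 (j(c) = -8 + (5 + (c - c)) = -8 + (5 + 0) = -8 + 5 = -3)
((277 + 234)/(j(3) - 174))*t(-38) = ((277 + 234)/(-3 - 174))*(2*(-38)/(48 - 38)) = (511/(-177))*(2*(-38)/10) = (511*(-1/177))*(2*(-38)*(1/10)) = -511/177*(-38/5) = 19418/885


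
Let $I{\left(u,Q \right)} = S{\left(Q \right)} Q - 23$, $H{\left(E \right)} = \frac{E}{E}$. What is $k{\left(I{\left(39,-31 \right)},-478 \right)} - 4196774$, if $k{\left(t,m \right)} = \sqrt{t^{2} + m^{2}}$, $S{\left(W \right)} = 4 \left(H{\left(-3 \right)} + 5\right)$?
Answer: $-4196774 + \sqrt{816773} \approx -4.1959 \cdot 10^{6}$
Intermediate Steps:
$H{\left(E \right)} = 1$
$S{\left(W \right)} = 24$ ($S{\left(W \right)} = 4 \left(1 + 5\right) = 4 \cdot 6 = 24$)
$I{\left(u,Q \right)} = -23 + 24 Q$ ($I{\left(u,Q \right)} = 24 Q - 23 = -23 + 24 Q$)
$k{\left(t,m \right)} = \sqrt{m^{2} + t^{2}}$
$k{\left(I{\left(39,-31 \right)},-478 \right)} - 4196774 = \sqrt{\left(-478\right)^{2} + \left(-23 + 24 \left(-31\right)\right)^{2}} - 4196774 = \sqrt{228484 + \left(-23 - 744\right)^{2}} - 4196774 = \sqrt{228484 + \left(-767\right)^{2}} - 4196774 = \sqrt{228484 + 588289} - 4196774 = \sqrt{816773} - 4196774 = -4196774 + \sqrt{816773}$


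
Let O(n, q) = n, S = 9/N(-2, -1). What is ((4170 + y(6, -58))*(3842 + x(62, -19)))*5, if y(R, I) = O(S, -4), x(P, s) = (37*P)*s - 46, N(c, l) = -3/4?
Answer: -827234100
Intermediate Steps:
N(c, l) = -¾ (N(c, l) = -3*¼ = -¾)
S = -12 (S = 9/(-¾) = 9*(-4/3) = -12)
x(P, s) = -46 + 37*P*s (x(P, s) = 37*P*s - 46 = -46 + 37*P*s)
y(R, I) = -12
((4170 + y(6, -58))*(3842 + x(62, -19)))*5 = ((4170 - 12)*(3842 + (-46 + 37*62*(-19))))*5 = (4158*(3842 + (-46 - 43586)))*5 = (4158*(3842 - 43632))*5 = (4158*(-39790))*5 = -165446820*5 = -827234100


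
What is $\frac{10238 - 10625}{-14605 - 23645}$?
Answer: $\frac{43}{4250} \approx 0.010118$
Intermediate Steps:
$\frac{10238 - 10625}{-14605 - 23645} = - \frac{387}{-38250} = \left(-387\right) \left(- \frac{1}{38250}\right) = \frac{43}{4250}$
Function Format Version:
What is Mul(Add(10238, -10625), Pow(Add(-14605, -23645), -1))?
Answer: Rational(43, 4250) ≈ 0.010118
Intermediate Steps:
Mul(Add(10238, -10625), Pow(Add(-14605, -23645), -1)) = Mul(-387, Pow(-38250, -1)) = Mul(-387, Rational(-1, 38250)) = Rational(43, 4250)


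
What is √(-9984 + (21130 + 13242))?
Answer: 2*√6097 ≈ 156.17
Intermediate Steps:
√(-9984 + (21130 + 13242)) = √(-9984 + 34372) = √24388 = 2*√6097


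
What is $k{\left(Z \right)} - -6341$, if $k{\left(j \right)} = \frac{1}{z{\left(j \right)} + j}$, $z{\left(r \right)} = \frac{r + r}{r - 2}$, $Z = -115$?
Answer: $\frac{83859608}{13225} \approx 6341.0$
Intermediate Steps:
$z{\left(r \right)} = \frac{2 r}{-2 + r}$
$k{\left(j \right)} = \frac{1}{j + \frac{2 j}{-2 + j}}$ ($k{\left(j \right)} = \frac{1}{\frac{2 j}{-2 + j} + j} = \frac{1}{j + \frac{2 j}{-2 + j}}$)
$k{\left(Z \right)} - -6341 = \frac{-2 - 115}{13225} - -6341 = \frac{1}{13225} \left(-117\right) + 6341 = - \frac{117}{13225} + 6341 = \frac{83859608}{13225}$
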